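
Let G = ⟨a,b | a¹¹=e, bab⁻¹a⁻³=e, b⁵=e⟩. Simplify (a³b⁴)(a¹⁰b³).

Compute (a³b⁴) · (a¹⁰b³) by multiplying left to right and reducing via the relations at each step:
  (a³b⁴) · a¹⁰ = a¹⁰b⁴
  (a¹⁰b⁴) · b³ = a¹⁰b²

Answer: a¹⁰b²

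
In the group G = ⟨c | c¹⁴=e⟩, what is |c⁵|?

Compute successive powers until reaching e:
  (c⁵)¹ = c⁵, (c⁵)² = c¹⁰, (c⁵)³ = c, (c⁵)⁴ = c⁶, (c⁵)⁵ = c¹¹, (c⁵)⁶ = c², (c⁵)⁷ = c⁷, (c⁵)⁸ = c¹², (c⁵)⁹ = c³, (c⁵)¹⁰ = c⁸, (c⁵)¹¹ = c¹³, (c⁵)¹² = c⁴, (c⁵)¹³ = c⁹, (c⁵)¹⁴ = e.
The smallest positive k with (c⁵)ᵏ = e is 14.

Answer: 14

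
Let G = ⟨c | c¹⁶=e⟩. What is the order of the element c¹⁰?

Compute successive powers until reaching e:
  (c¹⁰)¹ = c¹⁰, (c¹⁰)² = c⁴, (c¹⁰)³ = c¹⁴, (c¹⁰)⁴ = c⁸, (c¹⁰)⁵ = c², (c¹⁰)⁶ = c¹², (c¹⁰)⁷ = c⁶, (c¹⁰)⁸ = e.
The smallest positive k with (c¹⁰)ᵏ = e is 8.

Answer: 8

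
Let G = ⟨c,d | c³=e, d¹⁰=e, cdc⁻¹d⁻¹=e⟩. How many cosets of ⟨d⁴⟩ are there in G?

First find ord(d⁴) by computing successive powers:
  (d⁴)¹ = d⁴, (d⁴)² = d⁸, (d⁴)³ = d², (d⁴)⁴ = d⁶, (d⁴)⁵ = e.
So |⟨d⁴⟩| = ord(d⁴) = 5. With |G| = 30, by Lagrange [G : ⟨d⁴⟩] = 30/5 = 6.

Answer: 6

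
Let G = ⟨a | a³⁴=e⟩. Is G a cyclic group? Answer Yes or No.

|G| = 34. The element a has order 34 (its powers give 34 distinct elements), so ⟨a⟩ = G and G is cyclic.

Answer: Yes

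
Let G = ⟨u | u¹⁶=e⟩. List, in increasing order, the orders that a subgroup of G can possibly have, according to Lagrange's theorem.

|G| = 16 = 2⁴. By Lagrange's theorem the order of any subgroup divides 16; the divisors of 16 are 1, 2, 4, 8, 16.

Answer: 1, 2, 4, 8, 16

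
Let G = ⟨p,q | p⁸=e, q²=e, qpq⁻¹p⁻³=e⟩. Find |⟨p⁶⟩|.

|⟨p⁶⟩| equals the order of p⁶. Compute successive powers until reaching e:
  (p⁶)¹ = p⁶, (p⁶)² = p⁴, (p⁶)³ = p², (p⁶)⁴ = e.
The smallest positive k with (p⁶)ᵏ = e is 4, so |⟨p⁶⟩| = 4.

Answer: 4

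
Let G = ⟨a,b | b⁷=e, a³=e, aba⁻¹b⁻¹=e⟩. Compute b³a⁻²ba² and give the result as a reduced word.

Multiply left to right, reducing at each step:
  (b³) · a⁻² = ab³
  (ab³) · b = ab⁴
  (ab⁴) · a² = b⁴

Answer: b⁴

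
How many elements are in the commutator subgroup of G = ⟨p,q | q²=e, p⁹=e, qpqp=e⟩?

G' = [G, G] is generated by all commutators. The generator-pair commutators are: [p, q] = p².
The subgroup they normally generate is {e, p, p², p³, p⁴, p⁵, p⁶, p⁷, p⁸}, of order 9.
Check: |G/G'| = 18/9 = 2 is the order of the abelianisation.

Answer: 9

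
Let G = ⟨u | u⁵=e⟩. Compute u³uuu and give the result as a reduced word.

Multiply left to right, reducing at each step:
  (u³) · u = u⁴
  (u⁴) · u = e
  e · u = u

Answer: u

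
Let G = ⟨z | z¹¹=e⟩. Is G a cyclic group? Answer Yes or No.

|G| = 11. The element z has order 11 (its powers give 11 distinct elements), so ⟨z⟩ = G and G is cyclic.

Answer: Yes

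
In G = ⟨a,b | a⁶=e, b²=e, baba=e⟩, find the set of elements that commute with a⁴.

⟨a⁴⟩ ⊆ C_G(a⁴) since powers of a⁴ commute with a⁴; so |C_G(a⁴)| ≥ |⟨a⁴⟩| = 3.
By orbit–stabilizer, |C_G(a⁴)| = |G| / |conj. class of a⁴| = 12 / 2 = 6.
The 6 elements commuting with a⁴ are {e, a, a², a³, a⁴, a⁵}.

Answer: {e, a, a², a³, a⁴, a⁵}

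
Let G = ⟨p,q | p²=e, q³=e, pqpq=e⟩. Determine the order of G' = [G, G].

G' = [G, G] is generated by all commutators. The generator-pair commutators are: [p, q] = q.
The subgroup they normally generate is {e, q, q²}, of order 3.
Check: |G/G'| = 6/3 = 2 is the order of the abelianisation.

Answer: 3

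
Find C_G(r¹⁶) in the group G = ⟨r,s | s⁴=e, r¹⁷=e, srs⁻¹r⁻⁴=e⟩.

⟨r¹⁶⟩ ⊆ C_G(r¹⁶) since powers of r¹⁶ commute with r¹⁶; so |C_G(r¹⁶)| ≥ |⟨r¹⁶⟩| = 17.
By orbit–stabilizer, |C_G(r¹⁶)| = |G| / |conj. class of r¹⁶| = 68 / 4 = 17.
The 17 elements commuting with r¹⁶ are {e, r, r², r³, r⁴, r⁵, r⁶, r⁷, r⁸, r⁹, r¹⁰, r¹¹, r¹², r¹³, r¹⁴, r¹⁵, r¹⁶}.

Answer: {e, r, r², r³, r⁴, r⁵, r⁶, r⁷, r⁸, r⁹, r¹⁰, r¹¹, r¹², r¹³, r¹⁴, r¹⁵, r¹⁶}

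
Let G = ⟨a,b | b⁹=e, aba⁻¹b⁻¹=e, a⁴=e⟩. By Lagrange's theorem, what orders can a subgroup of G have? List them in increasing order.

|G| = 36 = 2² · 3². By Lagrange's theorem the order of any subgroup divides 36; the divisors of 36 are 1, 2, 3, 4, 6, 9, 12, 18, 36.

Answer: 1, 2, 3, 4, 6, 9, 12, 18, 36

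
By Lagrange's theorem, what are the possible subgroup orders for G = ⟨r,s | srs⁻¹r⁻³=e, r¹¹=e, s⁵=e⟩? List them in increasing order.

|G| = 55 = 5 · 11. By Lagrange's theorem the order of any subgroup divides 55; the divisors of 55 are 1, 5, 11, 55.

Answer: 1, 5, 11, 55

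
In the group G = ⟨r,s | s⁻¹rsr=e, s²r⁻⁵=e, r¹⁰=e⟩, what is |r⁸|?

Compute successive powers until reaching e:
  (r⁸)¹ = r⁸, (r⁸)² = r⁶, (r⁸)³ = r⁴, (r⁸)⁴ = r², (r⁸)⁵ = e.
The smallest positive k with (r⁸)ᵏ = e is 5.

Answer: 5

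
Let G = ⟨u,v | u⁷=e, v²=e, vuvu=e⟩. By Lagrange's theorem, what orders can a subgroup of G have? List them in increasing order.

|G| = 14 = 2 · 7. By Lagrange's theorem the order of any subgroup divides 14; the divisors of 14 are 1, 2, 7, 14.

Answer: 1, 2, 7, 14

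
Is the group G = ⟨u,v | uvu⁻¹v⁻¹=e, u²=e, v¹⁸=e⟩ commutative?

Each pair of generators commutes: u·v = uv = v·u. Since the generators pairwise commute, every element of G commutes with every other, so G is abelian.

Answer: Yes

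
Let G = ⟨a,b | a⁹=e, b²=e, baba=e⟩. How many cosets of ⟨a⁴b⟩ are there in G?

First find ord(a⁴b) by computing successive powers:
  (a⁴b)¹ = a⁴b, (a⁴b)² = e.
So |⟨a⁴b⟩| = ord(a⁴b) = 2. With |G| = 18, by Lagrange [G : ⟨a⁴b⟩] = 18/2 = 9.

Answer: 9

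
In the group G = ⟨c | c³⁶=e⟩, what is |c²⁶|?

Compute successive powers until reaching e:
  (c²⁶)¹ = c²⁶, (c²⁶)² = c¹⁶, (c²⁶)³ = c⁶, (c²⁶)⁴ = c³², (c²⁶)⁵ = c²², (c²⁶)⁶ = c¹², (c²⁶)⁷ = c², (c²⁶)⁸ = c²⁸, (c²⁶)⁹ = c¹⁸, (c²⁶)¹⁰ = c⁸, (c²⁶)¹¹ = c³⁴, (c²⁶)¹² = c²⁴, (c²⁶)¹³ = c¹⁴, (c²⁶)¹⁴ = c⁴, (c²⁶)¹⁵ = c³⁰, (c²⁶)¹⁶ = c²⁰, (c²⁶)¹⁷ = c¹⁰, (c²⁶)¹⁸ = e.
The smallest positive k with (c²⁶)ᵏ = e is 18.

Answer: 18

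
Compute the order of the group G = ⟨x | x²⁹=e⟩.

G is generated by a single element, so G is cyclic. The relator gives x²⁹ = e and no smaller power is forced to be e, so the 29 powers {e, x, x², x³, x⁴, x⁵, x⁶, x⁷, x⁸, x⁹, x²², x²³, x²¹, x²⁰, x²⁴, x²⁵, x²⁶, x²⁷, x²⁸, x¹², x¹³, x¹¹, x¹⁰, x¹⁴, x¹⁵, x¹⁶, x¹⁷, x¹⁸, x¹⁹} are distinct. Hence |G| = 29.

Answer: 29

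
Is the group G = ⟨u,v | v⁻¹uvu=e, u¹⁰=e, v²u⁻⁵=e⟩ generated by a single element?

Every cyclic group is abelian. But u·v = uv while v·u = u⁴v⁻¹, so u·v ≠ v·u and G is not abelian. Hence G is not cyclic.

Answer: No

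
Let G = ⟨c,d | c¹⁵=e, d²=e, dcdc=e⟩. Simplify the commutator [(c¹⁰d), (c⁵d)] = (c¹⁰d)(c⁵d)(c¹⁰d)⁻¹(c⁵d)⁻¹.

[(c¹⁰d), (c⁵d)] = (c¹⁰d)·(c⁵d)·(c¹⁰d)⁻¹·(c⁵d)⁻¹.
  (c¹⁰d) · (c⁵d) = c⁵
  (c⁵) · (c¹⁰d) = d
  d · (c⁵d) = c¹⁰

Answer: c¹⁰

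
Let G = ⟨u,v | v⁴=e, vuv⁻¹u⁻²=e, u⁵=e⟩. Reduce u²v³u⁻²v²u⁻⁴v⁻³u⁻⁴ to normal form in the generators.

Multiply left to right, reducing at each step:
  (u²) · v³ = u²v³
  (u²v³) · u⁻² = uv³
  (uv³) · v² = uv
  (uv) · u⁻⁴ = u³v
  (u³v) · v⁻³ = u³v²
  (u³v²) · u⁻⁴ = u²v²

Answer: u²v²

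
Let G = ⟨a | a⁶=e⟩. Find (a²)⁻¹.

The order of (a²) is 3 (smallest k with (a²)ᵏ = e), so (a²)⁻¹ = (a²)² = a⁴.
Check: (a²) · (a⁴) → (a²) · a⁴ = e, giving e as required.

Answer: a⁴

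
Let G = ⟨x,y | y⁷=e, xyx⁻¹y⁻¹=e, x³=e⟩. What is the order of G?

Enumerate words in the generators, reducing via the relations: the distinct elements are
  {e, x, y, xy, x², y², y³, y⁴, y⁵, y⁶, xy², xy³, xy⁴, xy⁵, xy⁶, x²y, x²y², x²y³, x²y⁴, x²y⁵, x²y⁶}.
No further products give new elements, so |G| = 21.

Answer: 21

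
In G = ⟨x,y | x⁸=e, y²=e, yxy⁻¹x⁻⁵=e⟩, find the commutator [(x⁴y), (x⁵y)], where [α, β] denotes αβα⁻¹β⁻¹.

[(x⁴y), (x⁵y)] = (x⁴y)·(x⁵y)·(x⁴y)⁻¹·(x⁵y)⁻¹.
  (x⁴y) · (x⁵y) = x⁵
  (x⁵) · (x⁴y) = xy
  (xy) · (x⁷y) = x⁴

Answer: x⁴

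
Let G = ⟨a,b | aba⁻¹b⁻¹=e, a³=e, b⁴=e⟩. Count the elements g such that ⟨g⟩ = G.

G is cyclic of order 12. An element generates G iff its order is 12, and a cyclic group of order 12 has exactly φ(12) = 4 such elements.

Answer: 4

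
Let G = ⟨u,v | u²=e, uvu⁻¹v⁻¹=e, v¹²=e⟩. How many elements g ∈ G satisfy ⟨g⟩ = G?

⟨g⟩ = G would require ord(g) = |G| = 24, but the maximum element order in G is 12 < 24. So G is not cyclic and no single element generates it: the count is 0.

Answer: 0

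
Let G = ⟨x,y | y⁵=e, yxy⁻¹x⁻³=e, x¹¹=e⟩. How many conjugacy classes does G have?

The conjugacy classes (representative and size) are:
  [e] (size 1), [x³] (size 5), [x⁶] (size 5), [x⁷y] (size 11), [x⁹y²] (size 11), [x⁷y³] (size 11), [x⁷y⁴] (size 11).
Class equation: 1 + 5 + 5 + 11 + 11 + 11 + 11 = 55 = |G|. So G has 7 conjugacy classes.

Answer: 7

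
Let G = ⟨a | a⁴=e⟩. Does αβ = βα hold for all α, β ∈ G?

G has a single generator, so G is cyclic and hence abelian.

Answer: Yes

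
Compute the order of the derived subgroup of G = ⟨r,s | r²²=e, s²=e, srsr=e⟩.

G' = [G, G] is generated by all commutators. The generator-pair commutators are: [r, s] = r².
The subgroup they normally generate is {e, r², r⁴, r⁶, r⁸, r¹⁰, r¹², r¹⁴, r¹⁶, r¹⁸, r²⁰}, of order 11.
Check: |G/G'| = 44/11 = 4 is the order of the abelianisation.

Answer: 11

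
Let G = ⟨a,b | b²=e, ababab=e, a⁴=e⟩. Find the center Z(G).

An element z ∈ Z(G) iff z commutes with every generator.
For example e is central: e·a = a = a·e; e·b = b = b·e.
Whereas a ∉ Z(G) since a·b = ab ≠ ba = b·a.
Checking each of the 24 elements this way gives Z(G) = {e}, of order 1.

Answer: {e}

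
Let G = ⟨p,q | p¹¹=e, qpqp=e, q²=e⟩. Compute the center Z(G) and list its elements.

An element z ∈ Z(G) iff z commutes with every generator.
For example e is central: e·p = p = p·e; e·q = q = q·e.
Whereas p ∉ Z(G) since p·q = pq ≠ p¹⁰q = q·p.
Checking each of the 22 elements this way gives Z(G) = {e}, of order 1.

Answer: {e}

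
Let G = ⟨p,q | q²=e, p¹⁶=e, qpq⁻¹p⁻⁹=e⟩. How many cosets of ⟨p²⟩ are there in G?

First find ord(p²) by computing successive powers:
  (p²)¹ = p², (p²)² = p⁴, (p²)³ = p⁶, (p²)⁴ = p⁸, (p²)⁵ = p¹⁰, (p²)⁶ = p¹², (p²)⁷ = p¹⁴, (p²)⁸ = e.
So |⟨p²⟩| = ord(p²) = 8. With |G| = 32, by Lagrange [G : ⟨p²⟩] = 32/8 = 4.

Answer: 4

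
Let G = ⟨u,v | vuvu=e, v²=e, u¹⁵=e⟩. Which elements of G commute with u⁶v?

⟨u⁶v⟩ ⊆ C_G(u⁶v) since powers of u⁶v commute with u⁶v; so |C_G(u⁶v)| ≥ |⟨u⁶v⟩| = 2.
By orbit–stabilizer, |C_G(u⁶v)| = |G| / |conj. class of u⁶v| = 30 / 15 = 2.
The 2 elements commuting with u⁶v are {e, u⁶v}.

Answer: {e, u⁶v}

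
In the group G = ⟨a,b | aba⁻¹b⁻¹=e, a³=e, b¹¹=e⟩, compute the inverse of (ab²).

The order of (ab²) is 33 (smallest k with (ab²)ᵏ = e), so (ab²)⁻¹ = (ab²)³² = a²b⁹.
Check: (ab²) · (a²b⁹) → (ab²) · a² = b²;   (b²) · b⁹ = e, giving e as required.

Answer: a²b⁹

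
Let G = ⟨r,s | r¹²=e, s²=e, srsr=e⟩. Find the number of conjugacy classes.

The conjugacy classes (representative and size) are:
  [e] (size 1), [r¹¹] (size 2), [r²] (size 2), [r⁹] (size 2), [r⁴] (size 2), [r⁵] (size 2), [r⁶] (size 1), [s] (size 6), [rs] (size 6).
Class equation: 1 + 2 + 2 + 2 + 2 + 2 + 1 + 6 + 6 = 24 = |G|. So G has 9 conjugacy classes.

Answer: 9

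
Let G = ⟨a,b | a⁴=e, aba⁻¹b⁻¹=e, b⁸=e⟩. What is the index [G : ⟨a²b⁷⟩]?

First find ord(a²b⁷) by computing successive powers:
  (a²b⁷)¹ = a²b⁷, (a²b⁷)² = b⁶, (a²b⁷)³ = a²b⁵, (a²b⁷)⁴ = b⁴, (a²b⁷)⁵ = a²b³, (a²b⁷)⁶ = b², (a²b⁷)⁷ = a²b, (a²b⁷)⁸ = e.
So |⟨a²b⁷⟩| = ord(a²b⁷) = 8. With |G| = 32, by Lagrange [G : ⟨a²b⁷⟩] = 32/8 = 4.

Answer: 4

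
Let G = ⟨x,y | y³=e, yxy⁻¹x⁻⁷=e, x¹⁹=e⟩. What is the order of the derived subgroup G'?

G' = [G, G] is generated by all commutators. The generator-pair commutators are: [x, y] = x¹³.
The subgroup they normally generate is {e, x, x², x³, x⁴, x⁵, x⁶, x⁷, x⁸, x⁹, x¹⁰, x¹¹, x¹², x¹³, x¹⁴, x¹⁵, x¹⁶, x¹⁷, x¹⁸}, of order 19.
Check: |G/G'| = 57/19 = 3 is the order of the abelianisation.

Answer: 19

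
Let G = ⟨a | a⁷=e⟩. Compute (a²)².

Compute successive powers of (a²), reducing at each step:
  (a²)²: (a²) · a² = a⁴

Answer: a⁴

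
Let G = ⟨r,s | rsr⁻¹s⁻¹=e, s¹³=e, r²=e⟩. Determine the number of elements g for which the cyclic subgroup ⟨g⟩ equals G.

G is cyclic of order 26. An element generates G iff its order is 26, and a cyclic group of order 26 has exactly φ(26) = 12 such elements.

Answer: 12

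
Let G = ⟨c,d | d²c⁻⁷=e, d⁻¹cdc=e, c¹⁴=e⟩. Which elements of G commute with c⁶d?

⟨c⁶d⟩ ⊆ C_G(c⁶d) since powers of c⁶d commute with c⁶d; so |C_G(c⁶d)| ≥ |⟨c⁶d⟩| = 4.
By orbit–stabilizer, |C_G(c⁶d)| = |G| / |conj. class of c⁶d| = 28 / 7 = 4.
The 4 elements commuting with c⁶d are {e, c⁷, c⁶d, c⁶d⁻¹}.

Answer: {e, c⁷, c⁶d, c⁶d⁻¹}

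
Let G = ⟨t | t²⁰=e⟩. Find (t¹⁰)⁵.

Compute successive powers of (t¹⁰), reducing at each step:
  (t¹⁰)²: (t¹⁰) · t¹⁰ = e
  (t¹⁰)³: e · t¹⁰ = t¹⁰
  (t¹⁰)⁴: (t¹⁰) · t¹⁰ = e
  (t¹⁰)⁵: e · t¹⁰ = t¹⁰

Answer: t¹⁰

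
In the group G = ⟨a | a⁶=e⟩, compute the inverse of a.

The order of a is 6 (smallest k with aᵏ = e), so a⁻¹ = a⁵ = a⁵.
Check: a · (a⁵) → a · a⁵ = e, giving e as required.

Answer: a⁵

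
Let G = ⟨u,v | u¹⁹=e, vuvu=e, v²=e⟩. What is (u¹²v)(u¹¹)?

Compute (u¹²v) · (u¹¹) by multiplying left to right and reducing via the relations at each step:
  (u¹²v) · u¹¹ = uv

Answer: uv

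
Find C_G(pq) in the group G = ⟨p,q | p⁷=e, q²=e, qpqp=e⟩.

⟨pq⟩ ⊆ C_G(pq) since powers of pq commute with pq; so |C_G(pq)| ≥ |⟨pq⟩| = 2.
By orbit–stabilizer, |C_G(pq)| = |G| / |conj. class of pq| = 14 / 7 = 2.
The 2 elements commuting with pq are {e, pq}.

Answer: {e, pq}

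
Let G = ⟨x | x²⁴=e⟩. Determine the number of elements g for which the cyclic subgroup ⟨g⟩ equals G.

G is cyclic of order 24. An element generates G iff its order is 24, and a cyclic group of order 24 has exactly φ(24) = 8 such elements.

Answer: 8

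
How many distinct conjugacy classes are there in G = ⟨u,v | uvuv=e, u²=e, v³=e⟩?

The conjugacy classes (representative and size) are:
  [e] (size 1), [uv²] (size 3), [v²] (size 2).
Class equation: 1 + 3 + 2 = 6 = |G|. So G has 3 conjugacy classes.

Answer: 3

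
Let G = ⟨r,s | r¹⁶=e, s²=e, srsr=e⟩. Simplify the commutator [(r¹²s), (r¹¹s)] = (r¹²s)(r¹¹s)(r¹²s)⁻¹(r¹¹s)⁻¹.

[(r¹²s), (r¹¹s)] = (r¹²s)·(r¹¹s)·(r¹²s)⁻¹·(r¹¹s)⁻¹.
  (r¹²s) · (r¹¹s) = r
  r · (r¹²s) = r¹³s
  (r¹³s) · (r¹¹s) = r²

Answer: r²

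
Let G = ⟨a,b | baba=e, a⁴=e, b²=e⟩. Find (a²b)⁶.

Compute successive powers of (a²b), reducing at each step:
  (a²b)²: (a²b) · a² = b;   b · b = e
  (a²b)³: e · a² = a²;   (a²) · b = a²b
  (a²b)⁴: (a²b) · a² = b;   b · b = e
  (a²b)⁵: e · a² = a²;   (a²) · b = a²b
  (a²b)⁶: (a²b) · a² = b;   b · b = e

Answer: e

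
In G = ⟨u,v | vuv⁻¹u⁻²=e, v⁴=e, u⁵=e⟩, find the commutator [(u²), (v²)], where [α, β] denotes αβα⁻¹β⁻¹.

[(u²), (v²)] = (u²)·(v²)·(u²)⁻¹·(v²)⁻¹.
  (u²) · (v²) = u²v²
  (u²v²) · (u³) = u⁴v²
  (u⁴v²) · (v²) = u⁴

Answer: u⁴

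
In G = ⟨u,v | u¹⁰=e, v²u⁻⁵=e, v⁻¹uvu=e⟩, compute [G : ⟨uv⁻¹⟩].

First find ord(uv⁻¹) by computing successive powers:
  (uv⁻¹)¹ = uv⁻¹, (uv⁻¹)² = u⁵, (uv⁻¹)³ = uv, (uv⁻¹)⁴ = e.
So |⟨uv⁻¹⟩| = ord(uv⁻¹) = 4. With |G| = 20, by Lagrange [G : ⟨uv⁻¹⟩] = 20/4 = 5.

Answer: 5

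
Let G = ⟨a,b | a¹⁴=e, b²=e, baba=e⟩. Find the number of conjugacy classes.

The conjugacy classes (representative and size) are:
  [e] (size 1), [a¹³] (size 2), [a²] (size 2), [a³] (size 2), [a¹⁰] (size 2), [a⁵] (size 2), [a⁸] (size 2), [a⁷] (size 1), [a⁶b] (size 7), [a⁹b] (size 7).
Class equation: 1 + 2 + 2 + 2 + 2 + 2 + 2 + 1 + 7 + 7 = 28 = |G|. So G has 10 conjugacy classes.

Answer: 10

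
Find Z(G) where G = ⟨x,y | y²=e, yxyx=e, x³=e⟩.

An element z ∈ Z(G) iff z commutes with every generator.
For example e is central: e·x = x = x·e; e·y = y = y·e.
Whereas x ∉ Z(G) since x·y = xy ≠ x²y = y·x.
Checking each of the 6 elements this way gives Z(G) = {e}, of order 1.

Answer: {e}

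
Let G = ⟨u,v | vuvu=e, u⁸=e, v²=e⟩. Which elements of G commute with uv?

⟨uv⟩ ⊆ C_G(uv) since powers of uv commute with uv; so |C_G(uv)| ≥ |⟨uv⟩| = 2.
By orbit–stabilizer, |C_G(uv)| = |G| / |conj. class of uv| = 16 / 4 = 4.
The 4 elements commuting with uv are {e, u⁴, uv, u⁵v}.

Answer: {e, u⁴, uv, u⁵v}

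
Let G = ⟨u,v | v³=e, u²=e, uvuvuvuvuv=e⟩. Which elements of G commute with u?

⟨u⟩ ⊆ C_G(u) since powers of u commute with u; so |C_G(u)| ≥ |⟨u⟩| = 2.
By orbit–stabilizer, |C_G(u)| = |G| / |conj. class of u| = 60 / 15 = 4.
The 4 elements commuting with u are {e, u, uvuv²uvuv²uv, vuv²uvuv²uv}.

Answer: {e, u, uvuv²uvuv²uv, vuv²uvuv²uv}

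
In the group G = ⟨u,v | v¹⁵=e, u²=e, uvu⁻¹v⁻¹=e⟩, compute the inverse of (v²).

The order of (v²) is 15 (smallest k with (v²)ᵏ = e), so (v²)⁻¹ = (v²)¹⁴ = v¹³.
Check: (v²) · (v¹³) → (v²) · v¹³ = e, giving e as required.

Answer: v¹³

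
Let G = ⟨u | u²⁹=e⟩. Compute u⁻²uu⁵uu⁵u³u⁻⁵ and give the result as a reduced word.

Multiply left to right, reducing at each step:
  (u²⁷) · u = u²⁸
  (u²⁸) · u⁵ = u⁴
  (u⁴) · u = u⁵
  (u⁵) · u⁵ = u¹⁰
  (u¹⁰) · u³ = u¹³
  (u¹³) · u⁻⁵ = u⁸

Answer: u⁸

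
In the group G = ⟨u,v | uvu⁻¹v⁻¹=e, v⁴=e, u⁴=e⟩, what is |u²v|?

Compute successive powers until reaching e:
  (u²v)¹ = u²v, (u²v)² = v², (u²v)³ = u²v³, (u²v)⁴ = e.
The smallest positive k with (u²v)ᵏ = e is 4.

Answer: 4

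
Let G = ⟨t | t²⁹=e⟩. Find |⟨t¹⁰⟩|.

|⟨t¹⁰⟩| equals the order of t¹⁰. Compute successive powers until reaching e:
  (t¹⁰)¹ = t¹⁰, (t¹⁰)² = t²⁰, (t¹⁰)³ = t, (t¹⁰)⁴ = t¹¹, (t¹⁰)⁵ = t²¹, (t¹⁰)⁶ = t², (t¹⁰)⁷ = t¹², (t¹⁰)⁸ = t²², (t¹⁰)⁹ = t³, (t¹⁰)¹⁰ = t¹³, (t¹⁰)¹¹ = t²³, (t¹⁰)¹² = t⁴, (t¹⁰)¹³ = t¹⁴, (t¹⁰)¹⁴ = t²⁴, (t¹⁰)¹⁵ = t⁵, (t¹⁰)¹⁶ = t¹⁵, (t¹⁰)¹⁷ = t²⁵, (t¹⁰)¹⁸ = t⁶, (t¹⁰)¹⁹ = t¹⁶, (t¹⁰)²⁰ = t²⁶, (t¹⁰)²¹ = t⁷, (t¹⁰)²² = t¹⁷, (t¹⁰)²³ = t²⁷, (t¹⁰)²⁴ = t⁸, (t¹⁰)²⁵ = t¹⁸, (t¹⁰)²⁶ = t²⁸, (t¹⁰)²⁷ = t⁹, (t¹⁰)²⁸ = t¹⁹, (t¹⁰)²⁹ = e.
The smallest positive k with (t¹⁰)ᵏ = e is 29, so |⟨t¹⁰⟩| = 29.

Answer: 29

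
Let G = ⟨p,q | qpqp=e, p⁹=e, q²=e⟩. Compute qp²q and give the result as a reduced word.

Multiply left to right, reducing at each step:
  q · p² = p⁷q
  (p⁷q) · q = p⁷

Answer: p⁷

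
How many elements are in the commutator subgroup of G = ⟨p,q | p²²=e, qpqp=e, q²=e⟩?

G' = [G, G] is generated by all commutators. The generator-pair commutators are: [p, q] = p².
The subgroup they normally generate is {e, p², p⁴, p⁶, p⁸, p¹⁰, p¹², p¹⁴, p¹⁶, p¹⁸, p²⁰}, of order 11.
Check: |G/G'| = 44/11 = 4 is the order of the abelianisation.

Answer: 11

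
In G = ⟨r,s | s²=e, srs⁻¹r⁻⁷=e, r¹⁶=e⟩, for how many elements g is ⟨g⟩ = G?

⟨g⟩ = G would require ord(g) = |G| = 32, but the maximum element order in G is 16 < 32. So G is not cyclic and no single element generates it: the count is 0.

Answer: 0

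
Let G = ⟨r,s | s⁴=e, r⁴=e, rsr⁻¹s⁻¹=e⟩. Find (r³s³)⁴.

Compute successive powers of (r³s³), reducing at each step:
  (r³s³)²: (r³s³) · r³ = r²s³;   (r²s³) · s³ = r²s²
  (r³s³)³: (r²s²) · r³ = rs²;   (rs²) · s³ = rs
  (r³s³)⁴: (rs) · r³ = s;   s · s³ = e

Answer: e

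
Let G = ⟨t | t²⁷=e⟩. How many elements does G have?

G is generated by a single element, so G is cyclic. The relator gives t²⁷ = e and no smaller power is forced to be e, so the 27 powers {e, t, t², t³, t⁴, t⁵, t⁶, t⁷, t⁸, t⁹, t²², t²³, t²¹, t²⁰, t²⁴, t²⁵, t²⁶, t¹², t¹³, t¹¹, t¹⁰, t¹⁴, t¹⁵, t¹⁶, t¹⁷, t¹⁸, t¹⁹} are distinct. Hence |G| = 27.

Answer: 27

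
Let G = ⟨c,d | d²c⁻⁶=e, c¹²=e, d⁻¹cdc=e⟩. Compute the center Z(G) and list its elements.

An element z ∈ Z(G) iff z commutes with every generator.
For example c⁶ is central: (c⁶)·c = c⁷ = c·(c⁶); (c⁶)·d = d⁻¹ = d·(c⁶).
Whereas c ∉ Z(G) since c·d = cd ≠ c⁵d⁻¹ = d·c.
Checking each of the 24 elements this way gives Z(G) = {e, c⁶}, of order 2.

Answer: {e, c⁶}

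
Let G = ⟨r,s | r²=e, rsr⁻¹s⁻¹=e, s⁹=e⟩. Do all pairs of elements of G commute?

Each pair of generators commutes: r·s = rs = s·r. Since the generators pairwise commute, every element of G commutes with every other, so G is abelian.

Answer: Yes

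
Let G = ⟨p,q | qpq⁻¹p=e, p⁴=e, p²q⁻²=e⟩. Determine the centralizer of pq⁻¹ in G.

⟨pq⁻¹⟩ ⊆ C_G(pq⁻¹) since powers of pq⁻¹ commute with pq⁻¹; so |C_G(pq⁻¹)| ≥ |⟨pq⁻¹⟩| = 4.
By orbit–stabilizer, |C_G(pq⁻¹)| = |G| / |conj. class of pq⁻¹| = 8 / 2 = 4.
The 4 elements commuting with pq⁻¹ are {e, p², pq⁻¹, pq}.

Answer: {e, p², pq⁻¹, pq}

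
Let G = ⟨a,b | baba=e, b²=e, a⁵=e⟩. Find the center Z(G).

An element z ∈ Z(G) iff z commutes with every generator.
For example e is central: e·a = a = a·e; e·b = b = b·e.
Whereas a ∉ Z(G) since a·b = ab ≠ a⁴b = b·a.
Checking each of the 10 elements this way gives Z(G) = {e}, of order 1.

Answer: {e}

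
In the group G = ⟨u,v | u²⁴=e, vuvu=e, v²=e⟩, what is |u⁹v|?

Compute successive powers until reaching e:
  (u⁹v)¹ = u⁹v, (u⁹v)² = e.
The smallest positive k with (u⁹v)ᵏ = e is 2.

Answer: 2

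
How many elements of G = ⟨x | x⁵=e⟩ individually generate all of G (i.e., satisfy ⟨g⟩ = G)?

G is cyclic of order 5. An element generates G iff its order is 5, and a cyclic group of order 5 has exactly φ(5) = 4 such elements.

Answer: 4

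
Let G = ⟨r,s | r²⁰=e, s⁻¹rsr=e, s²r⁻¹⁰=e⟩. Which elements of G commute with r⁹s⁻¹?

⟨r⁹s⁻¹⟩ ⊆ C_G(r⁹s⁻¹) since powers of r⁹s⁻¹ commute with r⁹s⁻¹; so |C_G(r⁹s⁻¹)| ≥ |⟨r⁹s⁻¹⟩| = 4.
By orbit–stabilizer, |C_G(r⁹s⁻¹)| = |G| / |conj. class of r⁹s⁻¹| = 40 / 10 = 4.
The 4 elements commuting with r⁹s⁻¹ are {e, r¹⁰, r⁹s, r⁹s⁻¹}.

Answer: {e, r¹⁰, r⁹s, r⁹s⁻¹}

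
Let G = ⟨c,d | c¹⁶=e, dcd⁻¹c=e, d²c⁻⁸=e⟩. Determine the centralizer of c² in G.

⟨c²⟩ ⊆ C_G(c²) since powers of c² commute with c²; so |C_G(c²)| ≥ |⟨c²⟩| = 8.
By orbit–stabilizer, |C_G(c²)| = |G| / |conj. class of c²| = 32 / 2 = 16.
The 16 elements commuting with c² are {e, c, c², c³, c⁴, c⁵, c⁶, c⁷, c⁸, c⁹, c¹⁰, c¹¹, c¹², c¹³, c¹⁴, c¹⁵}.

Answer: {e, c, c², c³, c⁴, c⁵, c⁶, c⁷, c⁸, c⁹, c¹⁰, c¹¹, c¹², c¹³, c¹⁴, c¹⁵}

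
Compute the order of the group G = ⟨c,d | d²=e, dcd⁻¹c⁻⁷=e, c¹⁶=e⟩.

Enumerate words in the generators, reducing via the relations: the distinct elements are
  {c, d, e, cd, c², c³, c⁴, c⁵, c⁶, c⁷, c⁸, c⁹, c²d, c³d, c¹², c¹³, c¹¹, c¹⁰, c¹⁴, c¹⁵, c⁴d, c⁵d, c⁶d, c⁷d, c⁸d, c⁹d, c¹²d, c¹³d, c¹¹d, c¹⁰d, c¹⁴d, c¹⁵d}.
No further products give new elements, so |G| = 32.

Answer: 32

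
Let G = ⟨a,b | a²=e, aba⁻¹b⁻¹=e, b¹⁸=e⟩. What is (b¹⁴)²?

Compute successive powers of (b¹⁴), reducing at each step:
  (b¹⁴)²: (b¹⁴) · b¹⁴ = b¹⁰

Answer: b¹⁰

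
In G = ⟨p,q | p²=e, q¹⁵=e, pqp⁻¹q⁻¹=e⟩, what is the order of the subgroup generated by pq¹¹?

|⟨pq¹¹⟩| equals the order of pq¹¹. Compute successive powers until reaching e:
  (pq¹¹)¹ = pq¹¹, (pq¹¹)² = q⁷, (pq¹¹)³ = pq³, (pq¹¹)⁴ = q¹⁴, (pq¹¹)⁵ = pq¹⁰, (pq¹¹)⁶ = q⁶, (pq¹¹)⁷ = pq², (pq¹¹)⁸ = q¹³, (pq¹¹)⁹ = pq⁹, (pq¹¹)¹⁰ = q⁵, (pq¹¹)¹¹ = pq, (pq¹¹)¹² = q¹², (pq¹¹)¹³ = pq⁸, (pq¹¹)¹⁴ = q⁴, (pq¹¹)¹⁵ = p, (pq¹¹)¹⁶ = q¹¹, (pq¹¹)¹⁷ = pq⁷, (pq¹¹)¹⁸ = q³, (pq¹¹)¹⁹ = pq¹⁴, (pq¹¹)²⁰ = q¹⁰, (pq¹¹)²¹ = pq⁶, (pq¹¹)²² = q², (pq¹¹)²³ = pq¹³, (pq¹¹)²⁴ = q⁹, (pq¹¹)²⁵ = pq⁵, (pq¹¹)²⁶ = q, (pq¹¹)²⁷ = pq¹², (pq¹¹)²⁸ = q⁸, (pq¹¹)²⁹ = pq⁴, (pq¹¹)³⁰ = e.
The smallest positive k with (pq¹¹)ᵏ = e is 30, so |⟨pq¹¹⟩| = 30.

Answer: 30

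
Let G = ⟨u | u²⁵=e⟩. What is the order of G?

G is generated by a single element, so G is cyclic. The relator gives u²⁵ = e and no smaller power is forced to be e, so the 25 powers {e, u, u², u³, u⁴, u⁵, u⁶, u⁷, u⁸, u⁹, u²², u²³, u²¹, u²⁰, u²⁴, u¹², u¹³, u¹¹, u¹⁰, u¹⁴, u¹⁵, u¹⁶, u¹⁷, u¹⁸, u¹⁹} are distinct. Hence |G| = 25.

Answer: 25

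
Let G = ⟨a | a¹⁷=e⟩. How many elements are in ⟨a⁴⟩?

|⟨a⁴⟩| equals the order of a⁴. Compute successive powers until reaching e:
  (a⁴)¹ = a⁴, (a⁴)² = a⁸, (a⁴)³ = a¹², (a⁴)⁴ = a¹⁶, (a⁴)⁵ = a³, (a⁴)⁶ = a⁷, (a⁴)⁷ = a¹¹, (a⁴)⁸ = a¹⁵, (a⁴)⁹ = a², (a⁴)¹⁰ = a⁶, (a⁴)¹¹ = a¹⁰, (a⁴)¹² = a¹⁴, (a⁴)¹³ = a, (a⁴)¹⁴ = a⁵, (a⁴)¹⁵ = a⁹, (a⁴)¹⁶ = a¹³, (a⁴)¹⁷ = e.
The smallest positive k with (a⁴)ᵏ = e is 17, so |⟨a⁴⟩| = 17.

Answer: 17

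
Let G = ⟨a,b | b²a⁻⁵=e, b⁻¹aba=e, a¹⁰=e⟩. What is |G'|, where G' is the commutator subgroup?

G' = [G, G] is generated by all commutators. The generator-pair commutators are: [a, b] = a².
The subgroup they normally generate is {e, a², a⁴, a⁶, a⁸}, of order 5.
Check: |G/G'| = 20/5 = 4 is the order of the abelianisation.

Answer: 5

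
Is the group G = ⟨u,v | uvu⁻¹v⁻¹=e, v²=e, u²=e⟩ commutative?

Each pair of generators commutes: u·v = uv = v·u. Since the generators pairwise commute, every element of G commutes with every other, so G is abelian.

Answer: Yes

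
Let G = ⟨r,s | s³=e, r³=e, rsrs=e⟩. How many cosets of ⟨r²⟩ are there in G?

First find ord(r²) by computing successive powers:
  (r²)¹ = r², (r²)² = r, (r²)³ = e.
So |⟨r²⟩| = ord(r²) = 3. With |G| = 12, by Lagrange [G : ⟨r²⟩] = 12/3 = 4.

Answer: 4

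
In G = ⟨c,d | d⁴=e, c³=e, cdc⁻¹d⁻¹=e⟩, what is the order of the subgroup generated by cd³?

|⟨cd³⟩| equals the order of cd³. Compute successive powers until reaching e:
  (cd³)¹ = cd³, (cd³)² = c²d², (cd³)³ = d, (cd³)⁴ = c, (cd³)⁵ = c²d³, (cd³)⁶ = d², (cd³)⁷ = cd, (cd³)⁸ = c², (cd³)⁹ = d³, (cd³)¹⁰ = cd², (cd³)¹¹ = c²d, (cd³)¹² = e.
The smallest positive k with (cd³)ᵏ = e is 12, so |⟨cd³⟩| = 12.

Answer: 12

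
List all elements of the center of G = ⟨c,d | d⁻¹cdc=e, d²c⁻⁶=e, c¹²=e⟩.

An element z ∈ Z(G) iff z commutes with every generator.
For example c⁶ is central: (c⁶)·c = c⁷ = c·(c⁶); (c⁶)·d = d⁻¹ = d·(c⁶).
Whereas c ∉ Z(G) since c·d = cd ≠ c⁵d⁻¹ = d·c.
Checking each of the 24 elements this way gives Z(G) = {e, c⁶}, of order 2.

Answer: {e, c⁶}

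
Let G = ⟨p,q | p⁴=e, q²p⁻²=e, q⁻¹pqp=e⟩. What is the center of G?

An element z ∈ Z(G) iff z commutes with every generator.
For example p² is central: (p²)·p = p³ = p·(p²); (p²)·q = q⁻¹ = q·(p²).
Whereas p ∉ Z(G) since p·q = pq ≠ pq⁻¹ = q·p.
Checking each of the 8 elements this way gives Z(G) = {e, p²}, of order 2.

Answer: {e, p²}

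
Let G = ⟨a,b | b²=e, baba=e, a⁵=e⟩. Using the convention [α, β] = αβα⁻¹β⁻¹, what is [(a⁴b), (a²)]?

[(a⁴b), (a²)] = (a⁴b)·(a²)·(a⁴b)⁻¹·(a²)⁻¹.
  (a⁴b) · (a²) = a²b
  (a²b) · (a⁴b) = a³
  (a³) · (a³) = a

Answer: a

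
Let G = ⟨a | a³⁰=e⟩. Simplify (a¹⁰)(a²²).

Compute (a¹⁰) · (a²²) by multiplying left to right and reducing via the relations at each step:
  (a¹⁰) · a²² = a²

Answer: a²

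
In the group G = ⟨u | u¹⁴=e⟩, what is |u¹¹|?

Compute successive powers until reaching e:
  (u¹¹)¹ = u¹¹, (u¹¹)² = u⁸, (u¹¹)³ = u⁵, (u¹¹)⁴ = u², (u¹¹)⁵ = u¹³, (u¹¹)⁶ = u¹⁰, (u¹¹)⁷ = u⁷, (u¹¹)⁸ = u⁴, (u¹¹)⁹ = u, (u¹¹)¹⁰ = u¹², (u¹¹)¹¹ = u⁹, (u¹¹)¹² = u⁶, (u¹¹)¹³ = u³, (u¹¹)¹⁴ = e.
The smallest positive k with (u¹¹)ᵏ = e is 14.

Answer: 14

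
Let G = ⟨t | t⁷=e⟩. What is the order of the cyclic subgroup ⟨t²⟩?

|⟨t²⟩| equals the order of t². Compute successive powers until reaching e:
  (t²)¹ = t², (t²)² = t⁴, (t²)³ = t⁶, (t²)⁴ = t, (t²)⁵ = t³, (t²)⁶ = t⁵, (t²)⁷ = e.
The smallest positive k with (t²)ᵏ = e is 7, so |⟨t²⟩| = 7.

Answer: 7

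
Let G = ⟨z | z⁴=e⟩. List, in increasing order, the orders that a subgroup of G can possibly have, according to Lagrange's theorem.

|G| = 4 = 2². By Lagrange's theorem the order of any subgroup divides 4; the divisors of 4 are 1, 2, 4.

Answer: 1, 2, 4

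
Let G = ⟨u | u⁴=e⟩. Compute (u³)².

Compute successive powers of (u³), reducing at each step:
  (u³)²: (u³) · u³ = u²

Answer: u²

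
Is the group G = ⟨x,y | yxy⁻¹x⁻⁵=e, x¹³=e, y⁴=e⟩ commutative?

x·y = xy but y·x = x⁵y, so x·y ≠ y·x and G is not abelian.

Answer: No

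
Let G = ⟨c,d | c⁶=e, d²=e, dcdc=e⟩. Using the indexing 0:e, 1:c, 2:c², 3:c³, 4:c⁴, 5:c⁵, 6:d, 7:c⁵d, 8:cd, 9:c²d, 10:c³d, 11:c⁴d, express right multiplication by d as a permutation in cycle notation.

(0 6)(1 8)(2 9)(3 10)(4 11)(5 7)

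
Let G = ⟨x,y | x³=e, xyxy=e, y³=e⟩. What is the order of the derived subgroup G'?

G' = [G, G] is generated by all commutators. The generator-pair commutators are: [x, y] = xy²x.
The subgroup they normally generate is {e, xy, x²y², xy²x}, of order 4.
Check: |G/G'| = 12/4 = 3 is the order of the abelianisation.

Answer: 4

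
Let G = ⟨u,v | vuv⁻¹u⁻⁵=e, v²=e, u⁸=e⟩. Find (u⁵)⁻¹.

The order of (u⁵) is 8 (smallest k with (u⁵)ᵏ = e), so (u⁵)⁻¹ = (u⁵)⁷ = u³.
Check: (u⁵) · (u³) → (u⁵) · u³ = e, giving e as required.

Answer: u³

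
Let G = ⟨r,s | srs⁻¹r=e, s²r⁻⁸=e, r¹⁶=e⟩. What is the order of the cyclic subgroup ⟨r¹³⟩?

|⟨r¹³⟩| equals the order of r¹³. Compute successive powers until reaching e:
  (r¹³)¹ = r¹³, (r¹³)² = r¹⁰, (r¹³)³ = r⁷, (r¹³)⁴ = r⁴, (r¹³)⁵ = r, (r¹³)⁶ = r¹⁴, (r¹³)⁷ = r¹¹, (r¹³)⁸ = r⁸, (r¹³)⁹ = r⁵, (r¹³)¹⁰ = r², (r¹³)¹¹ = r¹⁵, (r¹³)¹² = r¹², (r¹³)¹³ = r⁹, (r¹³)¹⁴ = r⁶, (r¹³)¹⁵ = r³, (r¹³)¹⁶ = e.
The smallest positive k with (r¹³)ᵏ = e is 16, so |⟨r¹³⟩| = 16.

Answer: 16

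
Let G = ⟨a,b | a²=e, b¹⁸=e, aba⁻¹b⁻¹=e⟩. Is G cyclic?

|G| = 36, but the maximum element order in G is 18 < 36. No single element generates all of G, so G is not cyclic.

Answer: No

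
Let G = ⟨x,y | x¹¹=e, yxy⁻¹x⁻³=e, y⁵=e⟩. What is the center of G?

An element z ∈ Z(G) iff z commutes with every generator.
For example e is central: e·x = x = x·e; e·y = y = y·e.
Whereas x ∉ Z(G) since x·y = xy ≠ x³y = y·x.
Checking each of the 55 elements this way gives Z(G) = {e}, of order 1.

Answer: {e}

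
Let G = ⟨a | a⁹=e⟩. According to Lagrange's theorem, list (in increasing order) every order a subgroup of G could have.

|G| = 9 = 3². By Lagrange's theorem the order of any subgroup divides 9; the divisors of 9 are 1, 3, 9.

Answer: 1, 3, 9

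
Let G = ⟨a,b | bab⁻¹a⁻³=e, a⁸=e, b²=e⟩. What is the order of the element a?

Compute successive powers until reaching e:
  a¹ = a, a² = a², a³ = a³, a⁴ = a⁴, a⁵ = a⁵, a⁶ = a⁶, a⁷ = a⁷, a⁸ = e.
The smallest positive k with aᵏ = e is 8.

Answer: 8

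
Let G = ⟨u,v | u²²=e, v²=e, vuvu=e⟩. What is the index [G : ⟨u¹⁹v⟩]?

First find ord(u¹⁹v) by computing successive powers:
  (u¹⁹v)¹ = u¹⁹v, (u¹⁹v)² = e.
So |⟨u¹⁹v⟩| = ord(u¹⁹v) = 2. With |G| = 44, by Lagrange [G : ⟨u¹⁹v⟩] = 44/2 = 22.

Answer: 22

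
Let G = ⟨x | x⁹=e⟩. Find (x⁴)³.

Compute successive powers of (x⁴), reducing at each step:
  (x⁴)²: (x⁴) · x⁴ = x⁸
  (x⁴)³: (x⁸) · x⁴ = x³

Answer: x³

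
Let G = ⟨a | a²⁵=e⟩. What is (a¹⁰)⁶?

Compute successive powers of (a¹⁰), reducing at each step:
  (a¹⁰)²: (a¹⁰) · a¹⁰ = a²⁰
  (a¹⁰)³: (a²⁰) · a¹⁰ = a⁵
  (a¹⁰)⁴: (a⁵) · a¹⁰ = a¹⁵
  (a¹⁰)⁵: (a¹⁵) · a¹⁰ = e
  (a¹⁰)⁶: e · a¹⁰ = a¹⁰

Answer: a¹⁰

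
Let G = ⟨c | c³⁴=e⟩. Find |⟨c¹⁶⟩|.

|⟨c¹⁶⟩| equals the order of c¹⁶. Compute successive powers until reaching e:
  (c¹⁶)¹ = c¹⁶, (c¹⁶)² = c³², (c¹⁶)³ = c¹⁴, (c¹⁶)⁴ = c³⁰, (c¹⁶)⁵ = c¹², (c¹⁶)⁶ = c²⁸, (c¹⁶)⁷ = c¹⁰, (c¹⁶)⁸ = c²⁶, (c¹⁶)⁹ = c⁸, (c¹⁶)¹⁰ = c²⁴, (c¹⁶)¹¹ = c⁶, (c¹⁶)¹² = c²², (c¹⁶)¹³ = c⁴, (c¹⁶)¹⁴ = c²⁰, (c¹⁶)¹⁵ = c², (c¹⁶)¹⁶ = c¹⁸, (c¹⁶)¹⁷ = e.
The smallest positive k with (c¹⁶)ᵏ = e is 17, so |⟨c¹⁶⟩| = 17.

Answer: 17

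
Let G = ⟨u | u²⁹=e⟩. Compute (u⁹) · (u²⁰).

Compute (u⁹) · (u²⁰) by multiplying left to right and reducing via the relations at each step:
  (u⁹) · u²⁰ = e

Answer: e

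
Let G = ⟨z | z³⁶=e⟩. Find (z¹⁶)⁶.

Compute successive powers of (z¹⁶), reducing at each step:
  (z¹⁶)²: (z¹⁶) · z¹⁶ = z³²
  (z¹⁶)³: (z³²) · z¹⁶ = z¹²
  (z¹⁶)⁴: (z¹²) · z¹⁶ = z²⁸
  (z¹⁶)⁵: (z²⁸) · z¹⁶ = z⁸
  (z¹⁶)⁶: (z⁸) · z¹⁶ = z²⁴

Answer: z²⁴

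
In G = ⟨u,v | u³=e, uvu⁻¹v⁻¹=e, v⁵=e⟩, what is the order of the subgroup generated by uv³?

|⟨uv³⟩| equals the order of uv³. Compute successive powers until reaching e:
  (uv³)¹ = uv³, (uv³)² = u²v, (uv³)³ = v⁴, (uv³)⁴ = uv², (uv³)⁵ = u², (uv³)⁶ = v³, (uv³)⁷ = uv, (uv³)⁸ = u²v⁴, (uv³)⁹ = v², (uv³)¹⁰ = u, (uv³)¹¹ = u²v³, (uv³)¹² = v, (uv³)¹³ = uv⁴, (uv³)¹⁴ = u²v², (uv³)¹⁵ = e.
The smallest positive k with (uv³)ᵏ = e is 15, so |⟨uv³⟩| = 15.

Answer: 15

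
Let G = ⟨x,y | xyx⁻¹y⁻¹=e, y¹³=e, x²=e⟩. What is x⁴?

Compute successive powers of x, reducing at each step:
  x²: x · x = e
  x³: e · x = x
  x⁴: x · x = e

Answer: e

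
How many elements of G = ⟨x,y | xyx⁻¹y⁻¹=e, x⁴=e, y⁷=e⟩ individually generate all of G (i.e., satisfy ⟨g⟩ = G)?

G is cyclic of order 28. An element generates G iff its order is 28, and a cyclic group of order 28 has exactly φ(28) = 12 such elements.

Answer: 12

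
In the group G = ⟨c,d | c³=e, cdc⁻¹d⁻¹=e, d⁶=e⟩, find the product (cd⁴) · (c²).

Compute (cd⁴) · (c²) by multiplying left to right and reducing via the relations at each step:
  (cd⁴) · c² = d⁴

Answer: d⁴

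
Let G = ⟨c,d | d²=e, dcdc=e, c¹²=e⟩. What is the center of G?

An element z ∈ Z(G) iff z commutes with every generator.
For example c⁶ is central: (c⁶)·c = c⁷ = c·(c⁶); (c⁶)·d = c⁶d = d·(c⁶).
Whereas c ∉ Z(G) since c·d = cd ≠ c¹¹d = d·c.
Checking each of the 24 elements this way gives Z(G) = {e, c⁶}, of order 2.

Answer: {e, c⁶}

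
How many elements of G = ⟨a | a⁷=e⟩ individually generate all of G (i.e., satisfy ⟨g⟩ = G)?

G is cyclic of order 7. An element generates G iff its order is 7, and a cyclic group of order 7 has exactly φ(7) = 6 such elements.

Answer: 6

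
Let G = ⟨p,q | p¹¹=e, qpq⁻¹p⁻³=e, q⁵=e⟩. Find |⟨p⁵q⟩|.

|⟨p⁵q⟩| equals the order of p⁵q. Compute successive powers until reaching e:
  (p⁵q)¹ = p⁵q, (p⁵q)² = p⁹q², (p⁵q)³ = p¹⁰q³, (p⁵q)⁴ = p²q⁴, (p⁵q)⁵ = e.
The smallest positive k with (p⁵q)ᵏ = e is 5, so |⟨p⁵q⟩| = 5.

Answer: 5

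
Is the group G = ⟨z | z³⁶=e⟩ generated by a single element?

|G| = 36. The element z has order 36 (its powers give 36 distinct elements), so ⟨z⟩ = G and G is cyclic.

Answer: Yes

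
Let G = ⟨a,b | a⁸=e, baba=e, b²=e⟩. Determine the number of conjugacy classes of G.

The conjugacy classes (representative and size) are:
  [e] (size 1), [a] (size 2), [a⁶] (size 2), [a³] (size 2), [a⁴] (size 1), [b] (size 4), [a⁵b] (size 4).
Class equation: 1 + 2 + 2 + 2 + 1 + 4 + 4 = 16 = |G|. So G has 7 conjugacy classes.

Answer: 7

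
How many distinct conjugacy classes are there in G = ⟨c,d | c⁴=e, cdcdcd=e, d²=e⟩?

The conjugacy classes (representative and size) are:
  [e] (size 1), [c³] (size 6), [c²dc²d] (size 3), [cdc³] (size 6), [dc³] (size 8).
Class equation: 1 + 6 + 3 + 6 + 8 = 24 = |G|. So G has 5 conjugacy classes.

Answer: 5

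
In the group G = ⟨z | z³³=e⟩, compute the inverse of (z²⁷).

The order of (z²⁷) is 11 (smallest k with (z²⁷)ᵏ = e), so (z²⁷)⁻¹ = (z²⁷)¹⁰ = z⁶.
Check: (z²⁷) · (z⁶) → (z²⁷) · z⁶ = e, giving e as required.

Answer: z⁶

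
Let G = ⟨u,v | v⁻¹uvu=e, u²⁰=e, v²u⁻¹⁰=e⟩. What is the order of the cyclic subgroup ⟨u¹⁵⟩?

|⟨u¹⁵⟩| equals the order of u¹⁵. Compute successive powers until reaching e:
  (u¹⁵)¹ = u¹⁵, (u¹⁵)² = u¹⁰, (u¹⁵)³ = u⁵, (u¹⁵)⁴ = e.
The smallest positive k with (u¹⁵)ᵏ = e is 4, so |⟨u¹⁵⟩| = 4.

Answer: 4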